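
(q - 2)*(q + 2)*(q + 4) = q^3 + 4*q^2 - 4*q - 16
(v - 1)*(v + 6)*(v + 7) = v^3 + 12*v^2 + 29*v - 42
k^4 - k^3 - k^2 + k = k*(k - 1)^2*(k + 1)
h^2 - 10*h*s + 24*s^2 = (h - 6*s)*(h - 4*s)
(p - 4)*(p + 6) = p^2 + 2*p - 24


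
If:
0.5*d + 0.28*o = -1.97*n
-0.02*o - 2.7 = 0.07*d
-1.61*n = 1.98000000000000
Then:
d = -83.80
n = -1.23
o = 158.29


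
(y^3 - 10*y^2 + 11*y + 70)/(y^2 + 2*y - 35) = (y^2 - 5*y - 14)/(y + 7)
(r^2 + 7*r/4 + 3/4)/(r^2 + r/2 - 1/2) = (4*r + 3)/(2*(2*r - 1))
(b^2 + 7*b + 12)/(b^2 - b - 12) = (b + 4)/(b - 4)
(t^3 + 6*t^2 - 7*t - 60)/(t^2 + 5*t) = t + 1 - 12/t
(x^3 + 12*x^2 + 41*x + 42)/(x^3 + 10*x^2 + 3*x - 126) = (x^2 + 5*x + 6)/(x^2 + 3*x - 18)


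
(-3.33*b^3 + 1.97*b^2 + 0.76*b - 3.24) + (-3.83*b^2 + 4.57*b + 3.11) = -3.33*b^3 - 1.86*b^2 + 5.33*b - 0.13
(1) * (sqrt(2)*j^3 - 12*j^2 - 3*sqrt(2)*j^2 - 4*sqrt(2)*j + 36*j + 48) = sqrt(2)*j^3 - 12*j^2 - 3*sqrt(2)*j^2 - 4*sqrt(2)*j + 36*j + 48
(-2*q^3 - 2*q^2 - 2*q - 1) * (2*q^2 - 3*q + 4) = -4*q^5 + 2*q^4 - 6*q^3 - 4*q^2 - 5*q - 4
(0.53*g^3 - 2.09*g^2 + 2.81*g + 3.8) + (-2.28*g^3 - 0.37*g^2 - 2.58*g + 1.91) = -1.75*g^3 - 2.46*g^2 + 0.23*g + 5.71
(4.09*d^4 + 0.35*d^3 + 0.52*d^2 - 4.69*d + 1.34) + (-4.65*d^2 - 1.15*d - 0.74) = 4.09*d^4 + 0.35*d^3 - 4.13*d^2 - 5.84*d + 0.6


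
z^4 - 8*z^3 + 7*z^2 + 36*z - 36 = (z - 6)*(z - 3)*(z - 1)*(z + 2)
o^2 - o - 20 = (o - 5)*(o + 4)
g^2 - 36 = (g - 6)*(g + 6)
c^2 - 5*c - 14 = (c - 7)*(c + 2)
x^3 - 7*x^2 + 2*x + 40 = (x - 5)*(x - 4)*(x + 2)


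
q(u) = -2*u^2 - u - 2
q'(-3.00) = 11.00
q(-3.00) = -17.00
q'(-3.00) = 11.00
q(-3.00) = -17.00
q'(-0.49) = 0.96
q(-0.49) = -1.99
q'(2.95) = -12.80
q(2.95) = -22.36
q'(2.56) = -11.24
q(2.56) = -17.67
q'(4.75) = -20.00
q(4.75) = -51.88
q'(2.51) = -11.04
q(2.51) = -17.11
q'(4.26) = -18.04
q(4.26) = -42.56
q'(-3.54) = 13.16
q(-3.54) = -23.52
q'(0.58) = -3.32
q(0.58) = -3.25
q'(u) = -4*u - 1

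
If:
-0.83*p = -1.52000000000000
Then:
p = 1.83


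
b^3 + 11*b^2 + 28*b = b*(b + 4)*(b + 7)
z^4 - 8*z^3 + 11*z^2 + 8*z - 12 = (z - 6)*(z - 2)*(z - 1)*(z + 1)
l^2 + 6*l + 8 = (l + 2)*(l + 4)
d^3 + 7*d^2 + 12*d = d*(d + 3)*(d + 4)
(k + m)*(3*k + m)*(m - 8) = 3*k^2*m - 24*k^2 + 4*k*m^2 - 32*k*m + m^3 - 8*m^2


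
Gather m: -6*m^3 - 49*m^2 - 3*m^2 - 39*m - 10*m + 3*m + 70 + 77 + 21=-6*m^3 - 52*m^2 - 46*m + 168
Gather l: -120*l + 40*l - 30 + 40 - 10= -80*l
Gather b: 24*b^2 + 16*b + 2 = 24*b^2 + 16*b + 2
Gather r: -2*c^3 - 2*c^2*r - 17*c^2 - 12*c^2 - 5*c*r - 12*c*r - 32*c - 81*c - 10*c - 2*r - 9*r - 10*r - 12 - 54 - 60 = -2*c^3 - 29*c^2 - 123*c + r*(-2*c^2 - 17*c - 21) - 126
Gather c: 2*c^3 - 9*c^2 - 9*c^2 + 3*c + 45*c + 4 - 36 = 2*c^3 - 18*c^2 + 48*c - 32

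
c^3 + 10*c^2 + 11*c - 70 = (c - 2)*(c + 5)*(c + 7)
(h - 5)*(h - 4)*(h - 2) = h^3 - 11*h^2 + 38*h - 40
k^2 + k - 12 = (k - 3)*(k + 4)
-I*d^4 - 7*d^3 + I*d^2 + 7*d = d*(d - 1)*(d - 7*I)*(-I*d - I)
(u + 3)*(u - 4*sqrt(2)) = u^2 - 4*sqrt(2)*u + 3*u - 12*sqrt(2)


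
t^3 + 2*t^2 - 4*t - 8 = (t - 2)*(t + 2)^2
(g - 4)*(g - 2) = g^2 - 6*g + 8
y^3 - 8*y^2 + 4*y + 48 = (y - 6)*(y - 4)*(y + 2)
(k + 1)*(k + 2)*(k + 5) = k^3 + 8*k^2 + 17*k + 10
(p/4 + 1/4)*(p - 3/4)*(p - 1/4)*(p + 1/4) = p^4/4 + p^3/16 - 13*p^2/64 - p/256 + 3/256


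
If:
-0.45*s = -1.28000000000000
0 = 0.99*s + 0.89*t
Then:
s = 2.84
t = -3.16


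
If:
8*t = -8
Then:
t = -1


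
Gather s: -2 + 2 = 0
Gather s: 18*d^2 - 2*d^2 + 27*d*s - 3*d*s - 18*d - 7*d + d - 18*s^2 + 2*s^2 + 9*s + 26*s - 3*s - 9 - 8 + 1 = 16*d^2 - 24*d - 16*s^2 + s*(24*d + 32) - 16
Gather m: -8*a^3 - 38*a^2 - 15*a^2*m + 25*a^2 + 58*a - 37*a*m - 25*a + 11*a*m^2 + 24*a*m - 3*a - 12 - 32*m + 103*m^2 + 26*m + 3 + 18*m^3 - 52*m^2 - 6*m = -8*a^3 - 13*a^2 + 30*a + 18*m^3 + m^2*(11*a + 51) + m*(-15*a^2 - 13*a - 12) - 9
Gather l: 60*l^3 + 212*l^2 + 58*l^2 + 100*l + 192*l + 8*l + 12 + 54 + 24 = 60*l^3 + 270*l^2 + 300*l + 90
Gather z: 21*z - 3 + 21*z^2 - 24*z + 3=21*z^2 - 3*z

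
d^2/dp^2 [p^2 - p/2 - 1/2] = 2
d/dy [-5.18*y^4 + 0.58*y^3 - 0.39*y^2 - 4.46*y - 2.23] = -20.72*y^3 + 1.74*y^2 - 0.78*y - 4.46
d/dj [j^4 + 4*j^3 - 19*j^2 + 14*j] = 4*j^3 + 12*j^2 - 38*j + 14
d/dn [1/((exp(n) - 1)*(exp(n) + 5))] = 2*(-exp(n) - 2)*exp(n)/(exp(4*n) + 8*exp(3*n) + 6*exp(2*n) - 40*exp(n) + 25)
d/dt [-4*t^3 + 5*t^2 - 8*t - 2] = -12*t^2 + 10*t - 8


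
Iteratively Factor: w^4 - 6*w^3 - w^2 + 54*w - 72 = (w - 2)*(w^3 - 4*w^2 - 9*w + 36) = (w - 2)*(w + 3)*(w^2 - 7*w + 12) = (w - 4)*(w - 2)*(w + 3)*(w - 3)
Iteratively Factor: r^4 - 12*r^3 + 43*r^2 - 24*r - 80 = (r - 5)*(r^3 - 7*r^2 + 8*r + 16) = (r - 5)*(r - 4)*(r^2 - 3*r - 4) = (r - 5)*(r - 4)^2*(r + 1)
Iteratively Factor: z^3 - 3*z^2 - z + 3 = (z - 3)*(z^2 - 1) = (z - 3)*(z + 1)*(z - 1)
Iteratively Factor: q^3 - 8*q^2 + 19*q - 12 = (q - 1)*(q^2 - 7*q + 12) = (q - 4)*(q - 1)*(q - 3)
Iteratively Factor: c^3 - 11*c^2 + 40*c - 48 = (c - 3)*(c^2 - 8*c + 16) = (c - 4)*(c - 3)*(c - 4)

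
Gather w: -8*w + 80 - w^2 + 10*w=-w^2 + 2*w + 80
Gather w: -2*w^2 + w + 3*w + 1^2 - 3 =-2*w^2 + 4*w - 2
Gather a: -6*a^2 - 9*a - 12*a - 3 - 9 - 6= -6*a^2 - 21*a - 18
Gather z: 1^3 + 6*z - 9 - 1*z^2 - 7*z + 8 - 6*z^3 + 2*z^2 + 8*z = -6*z^3 + z^2 + 7*z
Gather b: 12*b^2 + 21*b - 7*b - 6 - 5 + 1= 12*b^2 + 14*b - 10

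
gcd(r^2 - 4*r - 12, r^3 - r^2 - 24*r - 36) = r^2 - 4*r - 12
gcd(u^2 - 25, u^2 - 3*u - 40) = u + 5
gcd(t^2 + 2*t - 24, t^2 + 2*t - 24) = t^2 + 2*t - 24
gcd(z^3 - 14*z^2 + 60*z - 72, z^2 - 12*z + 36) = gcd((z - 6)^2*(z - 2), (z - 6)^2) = z^2 - 12*z + 36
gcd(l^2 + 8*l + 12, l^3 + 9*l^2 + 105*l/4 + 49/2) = l + 2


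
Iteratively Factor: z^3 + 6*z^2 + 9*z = (z + 3)*(z^2 + 3*z) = z*(z + 3)*(z + 3)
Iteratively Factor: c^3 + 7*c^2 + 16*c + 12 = (c + 3)*(c^2 + 4*c + 4) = (c + 2)*(c + 3)*(c + 2)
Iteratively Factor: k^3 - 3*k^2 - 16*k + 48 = (k - 3)*(k^2 - 16) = (k - 3)*(k + 4)*(k - 4)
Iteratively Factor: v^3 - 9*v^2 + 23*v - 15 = (v - 3)*(v^2 - 6*v + 5) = (v - 5)*(v - 3)*(v - 1)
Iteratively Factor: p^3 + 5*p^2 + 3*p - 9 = (p - 1)*(p^2 + 6*p + 9) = (p - 1)*(p + 3)*(p + 3)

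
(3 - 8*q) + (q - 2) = 1 - 7*q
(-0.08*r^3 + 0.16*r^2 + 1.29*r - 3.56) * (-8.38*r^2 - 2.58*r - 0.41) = 0.6704*r^5 - 1.1344*r^4 - 11.1902*r^3 + 26.439*r^2 + 8.6559*r + 1.4596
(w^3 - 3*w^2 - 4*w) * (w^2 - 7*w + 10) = w^5 - 10*w^4 + 27*w^3 - 2*w^2 - 40*w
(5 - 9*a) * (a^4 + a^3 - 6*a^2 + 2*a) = -9*a^5 - 4*a^4 + 59*a^3 - 48*a^2 + 10*a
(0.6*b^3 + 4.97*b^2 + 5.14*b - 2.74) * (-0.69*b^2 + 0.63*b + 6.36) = -0.414*b^5 - 3.0513*b^4 + 3.4005*b^3 + 36.738*b^2 + 30.9642*b - 17.4264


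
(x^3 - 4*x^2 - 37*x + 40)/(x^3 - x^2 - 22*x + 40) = (x^2 - 9*x + 8)/(x^2 - 6*x + 8)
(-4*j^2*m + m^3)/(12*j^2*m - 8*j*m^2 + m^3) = (-2*j - m)/(6*j - m)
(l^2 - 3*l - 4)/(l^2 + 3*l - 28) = (l + 1)/(l + 7)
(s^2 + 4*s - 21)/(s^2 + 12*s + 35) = (s - 3)/(s + 5)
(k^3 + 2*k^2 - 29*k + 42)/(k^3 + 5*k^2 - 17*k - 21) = (k - 2)/(k + 1)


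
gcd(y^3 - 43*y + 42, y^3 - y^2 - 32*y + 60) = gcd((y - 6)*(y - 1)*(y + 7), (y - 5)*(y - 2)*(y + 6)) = 1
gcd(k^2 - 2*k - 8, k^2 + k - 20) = k - 4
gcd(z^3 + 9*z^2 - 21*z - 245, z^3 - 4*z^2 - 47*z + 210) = z^2 + 2*z - 35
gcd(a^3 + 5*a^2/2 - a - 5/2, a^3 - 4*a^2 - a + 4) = a^2 - 1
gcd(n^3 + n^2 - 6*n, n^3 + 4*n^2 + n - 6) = n + 3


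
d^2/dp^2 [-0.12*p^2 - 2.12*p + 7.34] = -0.240000000000000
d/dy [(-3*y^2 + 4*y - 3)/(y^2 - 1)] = 4*(-y^2 + 3*y - 1)/(y^4 - 2*y^2 + 1)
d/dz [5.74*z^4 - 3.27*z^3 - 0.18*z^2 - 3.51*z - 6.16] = 22.96*z^3 - 9.81*z^2 - 0.36*z - 3.51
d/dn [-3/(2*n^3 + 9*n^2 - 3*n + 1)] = 9*(2*n^2 + 6*n - 1)/(2*n^3 + 9*n^2 - 3*n + 1)^2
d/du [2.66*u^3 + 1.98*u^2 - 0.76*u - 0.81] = 7.98*u^2 + 3.96*u - 0.76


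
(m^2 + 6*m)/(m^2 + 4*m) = (m + 6)/(m + 4)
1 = 1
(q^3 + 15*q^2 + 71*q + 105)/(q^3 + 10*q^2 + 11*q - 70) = (q + 3)/(q - 2)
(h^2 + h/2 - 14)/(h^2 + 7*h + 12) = (h - 7/2)/(h + 3)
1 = 1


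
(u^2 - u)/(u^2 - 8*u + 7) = u/(u - 7)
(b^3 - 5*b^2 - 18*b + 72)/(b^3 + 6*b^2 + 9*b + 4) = (b^2 - 9*b + 18)/(b^2 + 2*b + 1)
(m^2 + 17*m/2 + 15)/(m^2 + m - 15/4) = 2*(m + 6)/(2*m - 3)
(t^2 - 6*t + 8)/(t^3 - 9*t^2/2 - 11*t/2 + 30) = 2*(t - 2)/(2*t^2 - t - 15)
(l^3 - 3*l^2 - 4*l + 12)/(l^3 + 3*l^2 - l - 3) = (l^3 - 3*l^2 - 4*l + 12)/(l^3 + 3*l^2 - l - 3)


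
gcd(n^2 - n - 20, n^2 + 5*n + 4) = n + 4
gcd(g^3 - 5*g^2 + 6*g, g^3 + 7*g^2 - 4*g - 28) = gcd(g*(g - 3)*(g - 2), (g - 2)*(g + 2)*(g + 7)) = g - 2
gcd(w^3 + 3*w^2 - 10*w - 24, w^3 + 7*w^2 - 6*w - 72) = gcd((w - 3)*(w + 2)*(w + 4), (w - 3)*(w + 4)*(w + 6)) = w^2 + w - 12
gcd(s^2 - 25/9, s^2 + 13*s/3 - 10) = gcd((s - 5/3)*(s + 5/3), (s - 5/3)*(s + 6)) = s - 5/3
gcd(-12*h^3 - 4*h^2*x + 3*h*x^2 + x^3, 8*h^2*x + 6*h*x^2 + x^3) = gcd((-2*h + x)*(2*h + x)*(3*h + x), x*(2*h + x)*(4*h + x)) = 2*h + x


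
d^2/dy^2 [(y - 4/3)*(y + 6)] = 2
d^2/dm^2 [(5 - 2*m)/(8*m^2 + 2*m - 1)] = 8*(-(2*m - 5)*(8*m + 1)^2 + 3*(4*m - 3)*(8*m^2 + 2*m - 1))/(8*m^2 + 2*m - 1)^3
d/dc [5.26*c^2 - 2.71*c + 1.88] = 10.52*c - 2.71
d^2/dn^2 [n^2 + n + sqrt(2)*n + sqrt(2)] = 2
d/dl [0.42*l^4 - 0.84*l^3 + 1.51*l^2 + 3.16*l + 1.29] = 1.68*l^3 - 2.52*l^2 + 3.02*l + 3.16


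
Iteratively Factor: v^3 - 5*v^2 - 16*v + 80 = (v + 4)*(v^2 - 9*v + 20) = (v - 5)*(v + 4)*(v - 4)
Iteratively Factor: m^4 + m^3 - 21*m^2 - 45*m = (m + 3)*(m^3 - 2*m^2 - 15*m) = (m + 3)^2*(m^2 - 5*m) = m*(m + 3)^2*(m - 5)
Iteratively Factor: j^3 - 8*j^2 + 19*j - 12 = (j - 3)*(j^2 - 5*j + 4) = (j - 4)*(j - 3)*(j - 1)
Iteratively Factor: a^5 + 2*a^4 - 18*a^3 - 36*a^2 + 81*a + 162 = (a + 2)*(a^4 - 18*a^2 + 81) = (a - 3)*(a + 2)*(a^3 + 3*a^2 - 9*a - 27) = (a - 3)*(a + 2)*(a + 3)*(a^2 - 9) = (a - 3)^2*(a + 2)*(a + 3)*(a + 3)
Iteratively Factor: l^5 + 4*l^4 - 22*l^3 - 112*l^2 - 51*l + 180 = (l + 3)*(l^4 + l^3 - 25*l^2 - 37*l + 60) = (l - 1)*(l + 3)*(l^3 + 2*l^2 - 23*l - 60) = (l - 5)*(l - 1)*(l + 3)*(l^2 + 7*l + 12) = (l - 5)*(l - 1)*(l + 3)*(l + 4)*(l + 3)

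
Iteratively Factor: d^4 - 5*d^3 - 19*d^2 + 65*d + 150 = (d + 3)*(d^3 - 8*d^2 + 5*d + 50) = (d - 5)*(d + 3)*(d^2 - 3*d - 10) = (d - 5)*(d + 2)*(d + 3)*(d - 5)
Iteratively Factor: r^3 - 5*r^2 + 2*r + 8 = (r - 4)*(r^2 - r - 2) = (r - 4)*(r - 2)*(r + 1)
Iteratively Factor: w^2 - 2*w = (w - 2)*(w)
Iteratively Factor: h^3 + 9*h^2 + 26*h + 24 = (h + 3)*(h^2 + 6*h + 8) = (h + 2)*(h + 3)*(h + 4)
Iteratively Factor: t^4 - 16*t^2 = (t - 4)*(t^3 + 4*t^2) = t*(t - 4)*(t^2 + 4*t) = t^2*(t - 4)*(t + 4)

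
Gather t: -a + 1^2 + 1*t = -a + t + 1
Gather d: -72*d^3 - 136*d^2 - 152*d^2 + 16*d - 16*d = -72*d^3 - 288*d^2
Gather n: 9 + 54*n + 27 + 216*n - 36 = 270*n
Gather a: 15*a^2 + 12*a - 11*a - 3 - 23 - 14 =15*a^2 + a - 40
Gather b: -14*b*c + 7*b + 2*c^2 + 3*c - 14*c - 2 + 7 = b*(7 - 14*c) + 2*c^2 - 11*c + 5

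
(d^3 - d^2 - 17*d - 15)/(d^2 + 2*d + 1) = (d^2 - 2*d - 15)/(d + 1)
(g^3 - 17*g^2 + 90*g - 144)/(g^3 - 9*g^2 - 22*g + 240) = (g - 3)/(g + 5)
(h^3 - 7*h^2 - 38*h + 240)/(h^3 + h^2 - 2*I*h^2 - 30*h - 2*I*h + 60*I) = (h - 8)/(h - 2*I)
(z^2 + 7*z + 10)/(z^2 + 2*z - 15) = (z + 2)/(z - 3)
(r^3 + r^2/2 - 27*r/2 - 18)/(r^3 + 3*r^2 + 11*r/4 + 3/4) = 2*(r^2 - r - 12)/(2*r^2 + 3*r + 1)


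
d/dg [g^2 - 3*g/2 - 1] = 2*g - 3/2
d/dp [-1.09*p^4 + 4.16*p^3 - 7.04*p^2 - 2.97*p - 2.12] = -4.36*p^3 + 12.48*p^2 - 14.08*p - 2.97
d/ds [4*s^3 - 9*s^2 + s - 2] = 12*s^2 - 18*s + 1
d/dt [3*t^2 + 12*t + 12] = 6*t + 12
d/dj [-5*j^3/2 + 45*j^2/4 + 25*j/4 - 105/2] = -15*j^2/2 + 45*j/2 + 25/4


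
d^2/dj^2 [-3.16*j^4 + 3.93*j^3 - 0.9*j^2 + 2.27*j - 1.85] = -37.92*j^2 + 23.58*j - 1.8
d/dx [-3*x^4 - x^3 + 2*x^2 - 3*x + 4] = -12*x^3 - 3*x^2 + 4*x - 3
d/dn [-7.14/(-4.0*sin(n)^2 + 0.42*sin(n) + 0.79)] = (2.9988 - 57.12*sin(n))*cos(n)/(-4.0*sin(n)^2 + 0.42*sin(n) + 0.79)^2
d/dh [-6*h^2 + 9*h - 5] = 9 - 12*h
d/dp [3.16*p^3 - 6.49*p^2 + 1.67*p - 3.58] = 9.48*p^2 - 12.98*p + 1.67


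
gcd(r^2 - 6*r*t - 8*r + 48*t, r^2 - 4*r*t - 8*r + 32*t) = r - 8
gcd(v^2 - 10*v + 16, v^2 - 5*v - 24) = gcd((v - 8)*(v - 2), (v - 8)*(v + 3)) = v - 8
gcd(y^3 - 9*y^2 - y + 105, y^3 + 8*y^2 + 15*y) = y + 3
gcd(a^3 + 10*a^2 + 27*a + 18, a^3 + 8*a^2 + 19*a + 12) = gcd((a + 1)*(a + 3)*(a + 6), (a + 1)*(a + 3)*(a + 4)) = a^2 + 4*a + 3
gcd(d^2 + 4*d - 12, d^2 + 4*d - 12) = d^2 + 4*d - 12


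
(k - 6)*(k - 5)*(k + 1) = k^3 - 10*k^2 + 19*k + 30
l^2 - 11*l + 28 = (l - 7)*(l - 4)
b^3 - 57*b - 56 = (b - 8)*(b + 1)*(b + 7)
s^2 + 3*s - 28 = (s - 4)*(s + 7)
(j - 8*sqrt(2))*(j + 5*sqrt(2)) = j^2 - 3*sqrt(2)*j - 80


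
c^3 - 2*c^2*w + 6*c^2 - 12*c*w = c*(c + 6)*(c - 2*w)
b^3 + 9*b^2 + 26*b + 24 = (b + 2)*(b + 3)*(b + 4)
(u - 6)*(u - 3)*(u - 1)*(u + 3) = u^4 - 7*u^3 - 3*u^2 + 63*u - 54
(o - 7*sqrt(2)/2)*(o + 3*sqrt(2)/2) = o^2 - 2*sqrt(2)*o - 21/2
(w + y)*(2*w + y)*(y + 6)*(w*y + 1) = 2*w^3*y^2 + 12*w^3*y + 3*w^2*y^3 + 18*w^2*y^2 + 2*w^2*y + 12*w^2 + w*y^4 + 6*w*y^3 + 3*w*y^2 + 18*w*y + y^3 + 6*y^2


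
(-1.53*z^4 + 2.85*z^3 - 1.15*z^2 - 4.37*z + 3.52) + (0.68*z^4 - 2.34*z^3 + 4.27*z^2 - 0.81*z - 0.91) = -0.85*z^4 + 0.51*z^3 + 3.12*z^2 - 5.18*z + 2.61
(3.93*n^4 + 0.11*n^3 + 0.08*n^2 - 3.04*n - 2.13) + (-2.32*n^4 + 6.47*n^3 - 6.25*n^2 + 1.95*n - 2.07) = 1.61*n^4 + 6.58*n^3 - 6.17*n^2 - 1.09*n - 4.2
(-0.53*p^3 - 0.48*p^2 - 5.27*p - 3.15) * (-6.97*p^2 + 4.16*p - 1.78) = 3.6941*p^5 + 1.1408*p^4 + 35.6785*p^3 + 0.886699999999998*p^2 - 3.7234*p + 5.607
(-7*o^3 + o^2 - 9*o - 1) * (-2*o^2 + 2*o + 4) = 14*o^5 - 16*o^4 - 8*o^3 - 12*o^2 - 38*o - 4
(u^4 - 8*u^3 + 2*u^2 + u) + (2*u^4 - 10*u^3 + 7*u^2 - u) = 3*u^4 - 18*u^3 + 9*u^2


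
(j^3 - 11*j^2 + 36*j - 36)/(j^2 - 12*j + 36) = (j^2 - 5*j + 6)/(j - 6)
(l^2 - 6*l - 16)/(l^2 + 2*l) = (l - 8)/l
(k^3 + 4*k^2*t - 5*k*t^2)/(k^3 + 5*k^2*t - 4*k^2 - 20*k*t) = (k - t)/(k - 4)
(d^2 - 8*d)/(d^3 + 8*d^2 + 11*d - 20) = d*(d - 8)/(d^3 + 8*d^2 + 11*d - 20)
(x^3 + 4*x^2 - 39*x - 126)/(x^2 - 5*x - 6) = (x^2 + 10*x + 21)/(x + 1)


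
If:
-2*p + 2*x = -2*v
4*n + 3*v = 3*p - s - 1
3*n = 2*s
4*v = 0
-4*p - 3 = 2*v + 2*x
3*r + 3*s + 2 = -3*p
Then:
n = -5/11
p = -1/2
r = 17/33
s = -15/22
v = 0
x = -1/2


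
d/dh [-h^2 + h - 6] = 1 - 2*h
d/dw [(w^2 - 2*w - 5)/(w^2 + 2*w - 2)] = 2*(2*w^2 + 3*w + 7)/(w^4 + 4*w^3 - 8*w + 4)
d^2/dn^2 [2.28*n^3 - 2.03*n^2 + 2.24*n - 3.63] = 13.68*n - 4.06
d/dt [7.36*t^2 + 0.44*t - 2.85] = 14.72*t + 0.44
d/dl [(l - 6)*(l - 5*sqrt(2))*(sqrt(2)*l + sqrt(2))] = 3*sqrt(2)*l^2 - 20*l - 10*sqrt(2)*l - 6*sqrt(2) + 50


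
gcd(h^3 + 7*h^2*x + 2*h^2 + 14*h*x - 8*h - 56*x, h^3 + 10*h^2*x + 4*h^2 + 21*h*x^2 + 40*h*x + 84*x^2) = h^2 + 7*h*x + 4*h + 28*x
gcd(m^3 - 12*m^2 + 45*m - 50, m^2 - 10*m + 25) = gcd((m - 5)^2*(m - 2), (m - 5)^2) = m^2 - 10*m + 25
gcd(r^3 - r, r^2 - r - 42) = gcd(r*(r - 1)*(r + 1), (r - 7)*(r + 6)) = 1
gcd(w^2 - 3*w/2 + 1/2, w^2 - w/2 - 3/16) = 1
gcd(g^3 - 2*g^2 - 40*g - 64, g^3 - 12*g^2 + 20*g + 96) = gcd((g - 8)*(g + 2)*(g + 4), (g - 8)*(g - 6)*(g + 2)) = g^2 - 6*g - 16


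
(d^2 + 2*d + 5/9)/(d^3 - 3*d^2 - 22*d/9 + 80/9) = (3*d + 1)/(3*d^2 - 14*d + 16)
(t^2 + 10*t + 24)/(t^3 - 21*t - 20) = (t + 6)/(t^2 - 4*t - 5)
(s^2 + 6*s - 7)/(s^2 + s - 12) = (s^2 + 6*s - 7)/(s^2 + s - 12)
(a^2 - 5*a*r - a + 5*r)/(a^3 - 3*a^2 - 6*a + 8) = (a - 5*r)/(a^2 - 2*a - 8)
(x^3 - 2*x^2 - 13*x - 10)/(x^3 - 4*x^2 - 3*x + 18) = (x^2 - 4*x - 5)/(x^2 - 6*x + 9)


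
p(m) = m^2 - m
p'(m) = 2*m - 1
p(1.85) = 1.57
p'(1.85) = 2.70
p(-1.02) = 2.06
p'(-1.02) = -3.04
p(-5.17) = 31.90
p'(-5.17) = -11.34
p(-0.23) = 0.28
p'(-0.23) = -1.46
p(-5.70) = 38.19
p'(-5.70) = -12.40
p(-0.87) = 1.63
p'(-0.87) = -2.74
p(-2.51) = 8.81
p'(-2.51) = -6.02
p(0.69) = -0.21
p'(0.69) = 0.38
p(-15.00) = 240.00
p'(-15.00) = -31.00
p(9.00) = 72.00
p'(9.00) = 17.00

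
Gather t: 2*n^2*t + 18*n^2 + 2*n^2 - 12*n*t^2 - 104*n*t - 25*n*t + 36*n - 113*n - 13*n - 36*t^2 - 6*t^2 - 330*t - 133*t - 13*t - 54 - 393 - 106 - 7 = 20*n^2 - 90*n + t^2*(-12*n - 42) + t*(2*n^2 - 129*n - 476) - 560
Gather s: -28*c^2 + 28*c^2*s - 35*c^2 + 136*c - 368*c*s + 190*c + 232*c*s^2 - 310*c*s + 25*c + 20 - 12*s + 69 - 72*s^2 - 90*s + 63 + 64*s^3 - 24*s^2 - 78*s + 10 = -63*c^2 + 351*c + 64*s^3 + s^2*(232*c - 96) + s*(28*c^2 - 678*c - 180) + 162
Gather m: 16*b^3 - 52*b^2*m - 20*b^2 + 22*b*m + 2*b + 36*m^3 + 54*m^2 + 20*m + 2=16*b^3 - 20*b^2 + 2*b + 36*m^3 + 54*m^2 + m*(-52*b^2 + 22*b + 20) + 2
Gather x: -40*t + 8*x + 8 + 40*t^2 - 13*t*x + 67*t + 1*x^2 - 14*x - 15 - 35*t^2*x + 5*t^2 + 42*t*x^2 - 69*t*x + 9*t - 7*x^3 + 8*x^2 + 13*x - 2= 45*t^2 + 36*t - 7*x^3 + x^2*(42*t + 9) + x*(-35*t^2 - 82*t + 7) - 9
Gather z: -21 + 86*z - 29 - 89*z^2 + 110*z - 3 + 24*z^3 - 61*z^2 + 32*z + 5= 24*z^3 - 150*z^2 + 228*z - 48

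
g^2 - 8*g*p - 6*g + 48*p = (g - 6)*(g - 8*p)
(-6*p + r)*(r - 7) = -6*p*r + 42*p + r^2 - 7*r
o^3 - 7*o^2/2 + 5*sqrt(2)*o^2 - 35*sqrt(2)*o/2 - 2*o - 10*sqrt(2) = (o - 4)*(o + 1/2)*(o + 5*sqrt(2))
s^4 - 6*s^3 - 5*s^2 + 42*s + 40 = (s - 5)*(s - 4)*(s + 1)*(s + 2)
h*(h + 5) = h^2 + 5*h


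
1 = 1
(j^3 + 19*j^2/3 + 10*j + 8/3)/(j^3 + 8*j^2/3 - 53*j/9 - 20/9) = 3*(j + 2)/(3*j - 5)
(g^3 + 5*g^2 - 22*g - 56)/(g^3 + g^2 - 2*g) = (g^2 + 3*g - 28)/(g*(g - 1))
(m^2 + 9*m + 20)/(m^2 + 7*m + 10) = (m + 4)/(m + 2)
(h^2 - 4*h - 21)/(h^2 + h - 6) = (h - 7)/(h - 2)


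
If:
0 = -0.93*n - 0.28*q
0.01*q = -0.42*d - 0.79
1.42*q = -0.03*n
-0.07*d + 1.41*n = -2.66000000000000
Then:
No Solution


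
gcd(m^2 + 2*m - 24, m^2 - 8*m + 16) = m - 4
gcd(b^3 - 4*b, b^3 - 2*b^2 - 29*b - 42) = b + 2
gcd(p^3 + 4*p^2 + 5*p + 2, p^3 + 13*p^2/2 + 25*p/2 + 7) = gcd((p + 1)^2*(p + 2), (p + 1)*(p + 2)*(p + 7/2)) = p^2 + 3*p + 2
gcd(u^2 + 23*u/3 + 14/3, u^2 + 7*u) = u + 7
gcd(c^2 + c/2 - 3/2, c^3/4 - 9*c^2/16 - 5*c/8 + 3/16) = 1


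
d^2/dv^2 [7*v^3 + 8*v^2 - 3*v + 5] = 42*v + 16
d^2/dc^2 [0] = 0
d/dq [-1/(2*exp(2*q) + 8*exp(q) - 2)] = (exp(q) + 2)*exp(q)/(exp(2*q) + 4*exp(q) - 1)^2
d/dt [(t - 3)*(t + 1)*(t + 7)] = 3*t^2 + 10*t - 17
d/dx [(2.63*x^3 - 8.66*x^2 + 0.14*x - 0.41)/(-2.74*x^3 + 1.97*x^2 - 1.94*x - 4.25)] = (-18.5473*x^4 - 9.4372*x^3 - 20.3781*x^2 + 75.2254*x - 1.3904)/(7.5076*x^6 - 10.7956*x^5 + 14.5121*x^4 + 15.6464*x^3 - 12.9814*x^2 + 16.49*x + 18.0625)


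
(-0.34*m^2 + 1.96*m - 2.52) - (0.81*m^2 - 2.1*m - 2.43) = -1.15*m^2 + 4.06*m - 0.0899999999999999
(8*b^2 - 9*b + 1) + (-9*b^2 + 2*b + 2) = -b^2 - 7*b + 3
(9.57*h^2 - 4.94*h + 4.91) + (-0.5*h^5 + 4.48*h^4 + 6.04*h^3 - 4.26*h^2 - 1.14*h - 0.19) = -0.5*h^5 + 4.48*h^4 + 6.04*h^3 + 5.31*h^2 - 6.08*h + 4.72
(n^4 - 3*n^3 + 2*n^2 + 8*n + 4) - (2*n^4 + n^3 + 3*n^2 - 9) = -n^4 - 4*n^3 - n^2 + 8*n + 13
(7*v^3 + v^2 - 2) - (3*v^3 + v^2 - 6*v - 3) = 4*v^3 + 6*v + 1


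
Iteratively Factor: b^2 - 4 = (b + 2)*(b - 2)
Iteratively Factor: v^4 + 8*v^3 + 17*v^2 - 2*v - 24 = (v + 4)*(v^3 + 4*v^2 + v - 6) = (v + 3)*(v + 4)*(v^2 + v - 2) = (v - 1)*(v + 3)*(v + 4)*(v + 2)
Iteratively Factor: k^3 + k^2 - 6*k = (k + 3)*(k^2 - 2*k) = k*(k + 3)*(k - 2)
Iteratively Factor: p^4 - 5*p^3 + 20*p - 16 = (p - 1)*(p^3 - 4*p^2 - 4*p + 16) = (p - 1)*(p + 2)*(p^2 - 6*p + 8) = (p - 4)*(p - 1)*(p + 2)*(p - 2)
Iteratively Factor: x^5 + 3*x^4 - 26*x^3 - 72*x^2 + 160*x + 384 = (x - 3)*(x^4 + 6*x^3 - 8*x^2 - 96*x - 128) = (x - 4)*(x - 3)*(x^3 + 10*x^2 + 32*x + 32) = (x - 4)*(x - 3)*(x + 4)*(x^2 + 6*x + 8) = (x - 4)*(x - 3)*(x + 2)*(x + 4)*(x + 4)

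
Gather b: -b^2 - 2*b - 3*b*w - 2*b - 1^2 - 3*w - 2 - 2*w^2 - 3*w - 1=-b^2 + b*(-3*w - 4) - 2*w^2 - 6*w - 4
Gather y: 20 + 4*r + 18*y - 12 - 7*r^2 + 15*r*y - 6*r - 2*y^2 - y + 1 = -7*r^2 - 2*r - 2*y^2 + y*(15*r + 17) + 9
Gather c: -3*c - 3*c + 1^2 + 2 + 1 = 4 - 6*c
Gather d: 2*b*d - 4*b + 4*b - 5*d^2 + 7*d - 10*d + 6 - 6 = -5*d^2 + d*(2*b - 3)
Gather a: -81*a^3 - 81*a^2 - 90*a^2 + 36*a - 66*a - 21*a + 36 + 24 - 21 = -81*a^3 - 171*a^2 - 51*a + 39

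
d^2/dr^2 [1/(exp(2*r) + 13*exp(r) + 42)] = (2*(2*exp(r) + 13)^2*exp(r) - (4*exp(r) + 13)*(exp(2*r) + 13*exp(r) + 42))*exp(r)/(exp(2*r) + 13*exp(r) + 42)^3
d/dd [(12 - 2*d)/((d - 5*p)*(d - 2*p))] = 2*((d - 6)*(d - 5*p) + (d - 6)*(d - 2*p) - (d - 5*p)*(d - 2*p))/((d - 5*p)^2*(d - 2*p)^2)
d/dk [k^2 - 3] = 2*k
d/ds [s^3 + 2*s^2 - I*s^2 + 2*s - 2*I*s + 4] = 3*s^2 + 2*s*(2 - I) + 2 - 2*I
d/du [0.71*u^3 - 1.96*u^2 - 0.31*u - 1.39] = 2.13*u^2 - 3.92*u - 0.31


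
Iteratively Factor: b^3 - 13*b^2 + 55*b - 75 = (b - 5)*(b^2 - 8*b + 15) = (b - 5)^2*(b - 3)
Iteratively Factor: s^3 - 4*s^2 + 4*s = (s - 2)*(s^2 - 2*s) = s*(s - 2)*(s - 2)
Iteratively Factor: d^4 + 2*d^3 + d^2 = (d + 1)*(d^3 + d^2) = d*(d + 1)*(d^2 + d) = d^2*(d + 1)*(d + 1)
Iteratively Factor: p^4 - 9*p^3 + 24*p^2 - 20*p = (p - 2)*(p^3 - 7*p^2 + 10*p) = (p - 2)^2*(p^2 - 5*p) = p*(p - 2)^2*(p - 5)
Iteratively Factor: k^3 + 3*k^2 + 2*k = (k + 2)*(k^2 + k) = k*(k + 2)*(k + 1)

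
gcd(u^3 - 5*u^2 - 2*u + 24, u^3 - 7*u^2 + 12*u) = u^2 - 7*u + 12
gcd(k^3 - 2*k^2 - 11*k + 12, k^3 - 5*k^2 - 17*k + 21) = k^2 + 2*k - 3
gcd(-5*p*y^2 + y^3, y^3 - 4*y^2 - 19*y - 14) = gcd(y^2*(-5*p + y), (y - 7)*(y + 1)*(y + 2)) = 1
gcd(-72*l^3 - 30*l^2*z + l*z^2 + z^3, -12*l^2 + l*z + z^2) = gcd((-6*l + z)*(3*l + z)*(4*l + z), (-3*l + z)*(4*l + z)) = 4*l + z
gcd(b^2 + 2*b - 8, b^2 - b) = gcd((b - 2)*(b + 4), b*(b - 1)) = 1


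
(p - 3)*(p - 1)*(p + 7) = p^3 + 3*p^2 - 25*p + 21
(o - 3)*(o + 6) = o^2 + 3*o - 18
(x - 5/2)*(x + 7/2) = x^2 + x - 35/4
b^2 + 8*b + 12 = (b + 2)*(b + 6)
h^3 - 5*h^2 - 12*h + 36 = (h - 6)*(h - 2)*(h + 3)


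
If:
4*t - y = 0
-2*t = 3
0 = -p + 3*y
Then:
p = -18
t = -3/2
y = -6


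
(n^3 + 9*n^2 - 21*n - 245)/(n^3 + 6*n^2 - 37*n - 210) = (n^2 + 2*n - 35)/(n^2 - n - 30)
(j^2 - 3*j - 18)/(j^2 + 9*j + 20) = (j^2 - 3*j - 18)/(j^2 + 9*j + 20)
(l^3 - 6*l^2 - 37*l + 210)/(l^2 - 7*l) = l + 1 - 30/l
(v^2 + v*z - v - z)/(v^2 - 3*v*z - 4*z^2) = (1 - v)/(-v + 4*z)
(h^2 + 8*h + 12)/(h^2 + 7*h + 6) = (h + 2)/(h + 1)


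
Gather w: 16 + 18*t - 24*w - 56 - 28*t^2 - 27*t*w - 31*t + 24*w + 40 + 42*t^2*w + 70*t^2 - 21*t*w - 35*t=42*t^2 - 48*t + w*(42*t^2 - 48*t)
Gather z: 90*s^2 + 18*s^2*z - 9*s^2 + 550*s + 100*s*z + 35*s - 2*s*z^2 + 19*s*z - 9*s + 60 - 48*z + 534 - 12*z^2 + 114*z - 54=81*s^2 + 576*s + z^2*(-2*s - 12) + z*(18*s^2 + 119*s + 66) + 540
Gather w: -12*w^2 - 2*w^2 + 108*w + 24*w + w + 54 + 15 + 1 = -14*w^2 + 133*w + 70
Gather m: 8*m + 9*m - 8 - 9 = 17*m - 17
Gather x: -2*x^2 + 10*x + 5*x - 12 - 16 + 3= -2*x^2 + 15*x - 25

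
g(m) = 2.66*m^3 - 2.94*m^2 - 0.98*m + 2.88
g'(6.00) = 251.02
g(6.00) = 465.72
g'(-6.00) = 321.58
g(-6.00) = -671.64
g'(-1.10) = 15.14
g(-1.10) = -3.14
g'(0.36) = -2.06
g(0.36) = 2.27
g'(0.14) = -1.65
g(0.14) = 2.69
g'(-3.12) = 95.05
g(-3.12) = -103.47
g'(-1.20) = 17.57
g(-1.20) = -4.77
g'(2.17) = 23.84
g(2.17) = 14.09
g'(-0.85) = 9.78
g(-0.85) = -0.04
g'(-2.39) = 58.66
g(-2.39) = -47.89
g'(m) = 7.98*m^2 - 5.88*m - 0.98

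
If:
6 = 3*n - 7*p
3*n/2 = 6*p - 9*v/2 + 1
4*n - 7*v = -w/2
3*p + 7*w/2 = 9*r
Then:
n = -3*w/14 - 58/21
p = -9*w/98 - 100/49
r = 158*w/441 - 100/147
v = -5*w/98 - 232/147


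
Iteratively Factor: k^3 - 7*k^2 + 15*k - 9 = (k - 3)*(k^2 - 4*k + 3) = (k - 3)^2*(k - 1)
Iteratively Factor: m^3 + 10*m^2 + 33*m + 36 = (m + 3)*(m^2 + 7*m + 12) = (m + 3)^2*(m + 4)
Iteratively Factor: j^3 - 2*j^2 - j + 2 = (j + 1)*(j^2 - 3*j + 2) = (j - 1)*(j + 1)*(j - 2)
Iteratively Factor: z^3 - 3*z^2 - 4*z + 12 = (z - 3)*(z^2 - 4) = (z - 3)*(z + 2)*(z - 2)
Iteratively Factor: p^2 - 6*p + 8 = (p - 2)*(p - 4)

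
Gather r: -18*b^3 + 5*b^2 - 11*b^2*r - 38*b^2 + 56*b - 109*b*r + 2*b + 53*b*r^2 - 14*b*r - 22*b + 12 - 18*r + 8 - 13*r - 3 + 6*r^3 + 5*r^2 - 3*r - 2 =-18*b^3 - 33*b^2 + 36*b + 6*r^3 + r^2*(53*b + 5) + r*(-11*b^2 - 123*b - 34) + 15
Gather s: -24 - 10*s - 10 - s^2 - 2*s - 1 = -s^2 - 12*s - 35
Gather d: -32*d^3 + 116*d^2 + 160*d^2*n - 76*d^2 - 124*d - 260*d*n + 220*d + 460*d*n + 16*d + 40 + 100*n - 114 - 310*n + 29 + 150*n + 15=-32*d^3 + d^2*(160*n + 40) + d*(200*n + 112) - 60*n - 30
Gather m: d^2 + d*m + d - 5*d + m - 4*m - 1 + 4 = d^2 - 4*d + m*(d - 3) + 3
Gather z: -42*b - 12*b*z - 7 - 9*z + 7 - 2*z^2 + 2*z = -42*b - 2*z^2 + z*(-12*b - 7)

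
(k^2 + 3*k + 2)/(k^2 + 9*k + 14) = (k + 1)/(k + 7)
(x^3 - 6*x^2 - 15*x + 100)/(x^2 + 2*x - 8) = (x^2 - 10*x + 25)/(x - 2)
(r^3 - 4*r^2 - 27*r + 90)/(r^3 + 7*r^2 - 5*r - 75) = (r - 6)/(r + 5)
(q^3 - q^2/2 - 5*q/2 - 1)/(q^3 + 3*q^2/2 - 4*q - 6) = (2*q^2 + 3*q + 1)/(2*q^2 + 7*q + 6)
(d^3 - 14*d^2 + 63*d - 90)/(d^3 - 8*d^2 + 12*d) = (d^2 - 8*d + 15)/(d*(d - 2))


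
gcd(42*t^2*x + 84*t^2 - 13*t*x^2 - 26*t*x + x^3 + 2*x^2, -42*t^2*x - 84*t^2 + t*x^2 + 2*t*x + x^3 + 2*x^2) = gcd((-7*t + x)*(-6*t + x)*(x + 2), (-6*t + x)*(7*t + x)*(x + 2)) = -6*t*x - 12*t + x^2 + 2*x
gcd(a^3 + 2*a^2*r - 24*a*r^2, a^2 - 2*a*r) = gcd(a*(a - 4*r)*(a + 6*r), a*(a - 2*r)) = a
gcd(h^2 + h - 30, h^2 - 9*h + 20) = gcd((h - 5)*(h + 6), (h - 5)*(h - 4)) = h - 5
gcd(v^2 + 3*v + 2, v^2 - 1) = v + 1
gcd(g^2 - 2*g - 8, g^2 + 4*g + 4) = g + 2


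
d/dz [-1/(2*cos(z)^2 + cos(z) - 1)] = -(4*cos(z) + 1)*sin(z)/(cos(z) + cos(2*z))^2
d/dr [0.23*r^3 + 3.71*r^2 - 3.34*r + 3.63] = 0.69*r^2 + 7.42*r - 3.34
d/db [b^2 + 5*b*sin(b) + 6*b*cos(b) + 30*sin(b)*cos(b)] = -6*b*sin(b) + 5*b*cos(b) + 2*b + 5*sin(b) + 6*cos(b) + 30*cos(2*b)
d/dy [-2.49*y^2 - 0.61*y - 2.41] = -4.98*y - 0.61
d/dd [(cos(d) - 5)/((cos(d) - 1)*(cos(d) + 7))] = (cos(d)^2 - 10*cos(d) - 23)*sin(d)/((cos(d) - 1)^2*(cos(d) + 7)^2)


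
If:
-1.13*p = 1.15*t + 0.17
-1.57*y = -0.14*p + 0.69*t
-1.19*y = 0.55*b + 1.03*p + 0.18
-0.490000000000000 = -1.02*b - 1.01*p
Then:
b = 0.95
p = -0.47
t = 0.32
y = -0.18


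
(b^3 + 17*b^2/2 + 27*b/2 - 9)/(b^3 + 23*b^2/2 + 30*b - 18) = (b + 3)/(b + 6)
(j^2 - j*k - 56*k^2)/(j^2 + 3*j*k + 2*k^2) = (j^2 - j*k - 56*k^2)/(j^2 + 3*j*k + 2*k^2)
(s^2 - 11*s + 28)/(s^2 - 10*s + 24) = (s - 7)/(s - 6)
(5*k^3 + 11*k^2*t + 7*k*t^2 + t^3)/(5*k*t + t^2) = k^2/t + 2*k + t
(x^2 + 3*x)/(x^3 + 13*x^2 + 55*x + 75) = x/(x^2 + 10*x + 25)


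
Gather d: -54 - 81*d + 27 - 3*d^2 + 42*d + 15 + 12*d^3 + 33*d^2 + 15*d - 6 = 12*d^3 + 30*d^2 - 24*d - 18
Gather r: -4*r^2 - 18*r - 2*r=-4*r^2 - 20*r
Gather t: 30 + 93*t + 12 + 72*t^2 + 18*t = 72*t^2 + 111*t + 42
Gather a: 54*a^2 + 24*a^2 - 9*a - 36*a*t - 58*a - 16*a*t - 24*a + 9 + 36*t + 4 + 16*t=78*a^2 + a*(-52*t - 91) + 52*t + 13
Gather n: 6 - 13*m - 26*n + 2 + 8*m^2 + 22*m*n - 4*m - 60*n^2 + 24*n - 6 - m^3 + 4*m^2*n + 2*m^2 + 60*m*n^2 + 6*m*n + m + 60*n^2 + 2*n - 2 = -m^3 + 10*m^2 + 60*m*n^2 - 16*m + n*(4*m^2 + 28*m)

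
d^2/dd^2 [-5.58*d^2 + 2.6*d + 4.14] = -11.1600000000000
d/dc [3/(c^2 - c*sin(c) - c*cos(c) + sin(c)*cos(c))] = 3*(sqrt(2)*c*cos(c + pi/4) - 2*c + sqrt(2)*sin(c + pi/4) - cos(2*c))/((c - sin(c))^2*(c - cos(c))^2)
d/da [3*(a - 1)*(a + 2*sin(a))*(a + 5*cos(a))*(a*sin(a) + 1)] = 3*(1 - a)*(a + 2*sin(a))*(a*sin(a) + 1)*(5*sin(a) - 1) + 3*(a - 1)*(a + 2*sin(a))*(a + 5*cos(a))*(a*cos(a) + sin(a)) + 3*(a - 1)*(a + 5*cos(a))*(a*sin(a) + 1)*(2*cos(a) + 1) + 3*(a + 2*sin(a))*(a + 5*cos(a))*(a*sin(a) + 1)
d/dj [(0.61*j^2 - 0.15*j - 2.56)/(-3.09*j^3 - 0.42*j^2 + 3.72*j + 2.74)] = (1.8849*j^4 - 0.927*j^3 - 21.525*j^2 + 1.1924*j + 9.1122)/(9.5481*j^6 + 2.5956*j^5 - 22.8132*j^4 - 20.058*j^3 + 11.5368*j^2 + 20.3856*j + 7.5076)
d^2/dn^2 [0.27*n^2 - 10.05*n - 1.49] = 0.540000000000000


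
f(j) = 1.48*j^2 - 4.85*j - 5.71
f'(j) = 2.96*j - 4.85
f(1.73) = -9.67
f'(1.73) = 0.27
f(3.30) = -5.60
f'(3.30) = 4.92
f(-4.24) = 41.46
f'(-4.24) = -17.40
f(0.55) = -7.93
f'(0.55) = -3.22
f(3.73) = -3.21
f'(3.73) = 6.19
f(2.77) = -7.79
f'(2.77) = 3.35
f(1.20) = -9.40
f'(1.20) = -1.30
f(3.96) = -1.71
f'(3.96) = 6.87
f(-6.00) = 76.67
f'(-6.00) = -22.61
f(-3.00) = 22.16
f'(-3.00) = -13.73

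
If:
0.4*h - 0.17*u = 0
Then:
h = 0.425*u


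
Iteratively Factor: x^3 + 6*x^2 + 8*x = (x + 2)*(x^2 + 4*x) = (x + 2)*(x + 4)*(x)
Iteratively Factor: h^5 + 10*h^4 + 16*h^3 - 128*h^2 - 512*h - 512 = (h + 2)*(h^4 + 8*h^3 - 128*h - 256) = (h + 2)*(h + 4)*(h^3 + 4*h^2 - 16*h - 64) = (h + 2)*(h + 4)^2*(h^2 - 16) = (h + 2)*(h + 4)^3*(h - 4)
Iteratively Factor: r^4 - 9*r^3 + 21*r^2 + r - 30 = (r + 1)*(r^3 - 10*r^2 + 31*r - 30) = (r - 2)*(r + 1)*(r^2 - 8*r + 15) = (r - 3)*(r - 2)*(r + 1)*(r - 5)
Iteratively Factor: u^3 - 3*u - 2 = (u - 2)*(u^2 + 2*u + 1) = (u - 2)*(u + 1)*(u + 1)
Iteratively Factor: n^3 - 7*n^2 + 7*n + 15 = (n + 1)*(n^2 - 8*n + 15) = (n - 5)*(n + 1)*(n - 3)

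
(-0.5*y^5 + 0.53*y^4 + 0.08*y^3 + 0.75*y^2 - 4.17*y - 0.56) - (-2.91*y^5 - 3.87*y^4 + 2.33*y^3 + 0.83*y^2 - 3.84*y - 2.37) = 2.41*y^5 + 4.4*y^4 - 2.25*y^3 - 0.08*y^2 - 0.33*y + 1.81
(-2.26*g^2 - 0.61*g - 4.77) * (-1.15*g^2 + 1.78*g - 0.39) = 2.599*g^4 - 3.3213*g^3 + 5.2811*g^2 - 8.2527*g + 1.8603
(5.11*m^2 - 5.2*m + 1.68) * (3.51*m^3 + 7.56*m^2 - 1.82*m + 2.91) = 17.9361*m^5 + 20.3796*m^4 - 42.7154*m^3 + 37.0349*m^2 - 18.1896*m + 4.8888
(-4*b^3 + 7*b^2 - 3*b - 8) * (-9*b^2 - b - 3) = 36*b^5 - 59*b^4 + 32*b^3 + 54*b^2 + 17*b + 24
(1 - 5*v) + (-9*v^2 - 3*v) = -9*v^2 - 8*v + 1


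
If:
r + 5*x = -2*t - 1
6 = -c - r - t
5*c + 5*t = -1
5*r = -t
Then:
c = -146/5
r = -29/5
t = 29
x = -266/25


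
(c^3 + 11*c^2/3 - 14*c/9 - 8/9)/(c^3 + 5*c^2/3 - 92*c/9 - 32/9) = (3*c - 2)/(3*c - 8)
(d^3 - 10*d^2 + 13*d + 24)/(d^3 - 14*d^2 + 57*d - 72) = (d + 1)/(d - 3)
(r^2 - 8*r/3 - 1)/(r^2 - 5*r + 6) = (r + 1/3)/(r - 2)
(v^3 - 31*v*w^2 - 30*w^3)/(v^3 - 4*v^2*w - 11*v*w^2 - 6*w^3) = (v + 5*w)/(v + w)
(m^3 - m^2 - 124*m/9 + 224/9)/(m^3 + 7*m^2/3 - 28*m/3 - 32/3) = (m - 7/3)/(m + 1)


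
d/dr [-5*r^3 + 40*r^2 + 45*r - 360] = -15*r^2 + 80*r + 45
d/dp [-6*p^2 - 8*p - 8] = -12*p - 8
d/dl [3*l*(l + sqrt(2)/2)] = 6*l + 3*sqrt(2)/2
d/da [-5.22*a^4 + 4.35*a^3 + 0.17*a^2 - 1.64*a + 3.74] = -20.88*a^3 + 13.05*a^2 + 0.34*a - 1.64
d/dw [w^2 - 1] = 2*w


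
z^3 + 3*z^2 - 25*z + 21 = (z - 3)*(z - 1)*(z + 7)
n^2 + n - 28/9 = (n - 4/3)*(n + 7/3)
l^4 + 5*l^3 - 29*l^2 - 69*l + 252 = (l - 3)^2*(l + 4)*(l + 7)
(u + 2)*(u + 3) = u^2 + 5*u + 6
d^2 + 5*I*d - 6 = (d + 2*I)*(d + 3*I)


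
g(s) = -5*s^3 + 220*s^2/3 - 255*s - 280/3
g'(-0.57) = -343.47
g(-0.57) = 76.77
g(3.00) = -333.33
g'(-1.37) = -484.09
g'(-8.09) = -2423.25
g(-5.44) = 4269.01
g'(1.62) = -56.77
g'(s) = -15*s^2 + 440*s/3 - 255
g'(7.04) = 34.11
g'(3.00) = 50.00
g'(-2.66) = -751.27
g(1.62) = -335.23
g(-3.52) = 1930.97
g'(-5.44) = -1496.77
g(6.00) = -63.33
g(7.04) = 1.42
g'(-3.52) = -957.12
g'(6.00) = 85.00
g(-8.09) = 9416.52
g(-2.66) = 1197.95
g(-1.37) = 406.51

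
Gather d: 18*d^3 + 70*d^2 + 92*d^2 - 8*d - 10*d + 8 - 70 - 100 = 18*d^3 + 162*d^2 - 18*d - 162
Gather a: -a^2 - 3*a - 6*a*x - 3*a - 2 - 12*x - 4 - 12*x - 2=-a^2 + a*(-6*x - 6) - 24*x - 8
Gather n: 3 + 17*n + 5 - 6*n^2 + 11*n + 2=-6*n^2 + 28*n + 10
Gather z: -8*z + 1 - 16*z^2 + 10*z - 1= -16*z^2 + 2*z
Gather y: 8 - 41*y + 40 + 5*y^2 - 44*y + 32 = 5*y^2 - 85*y + 80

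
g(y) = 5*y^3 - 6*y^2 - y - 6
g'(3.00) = 98.00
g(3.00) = 72.00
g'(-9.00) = 1322.00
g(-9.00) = -4128.00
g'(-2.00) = 83.00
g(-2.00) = -68.00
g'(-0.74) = 16.09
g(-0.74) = -10.57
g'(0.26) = -3.11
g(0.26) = -6.58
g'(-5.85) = 582.54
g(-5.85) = -1206.49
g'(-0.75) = 16.44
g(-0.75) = -10.73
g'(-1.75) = 65.94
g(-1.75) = -49.42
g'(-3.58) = 234.21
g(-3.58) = -308.73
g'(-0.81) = 18.56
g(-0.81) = -11.78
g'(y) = 15*y^2 - 12*y - 1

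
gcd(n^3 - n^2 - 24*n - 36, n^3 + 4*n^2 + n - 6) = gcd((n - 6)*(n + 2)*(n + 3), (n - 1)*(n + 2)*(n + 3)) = n^2 + 5*n + 6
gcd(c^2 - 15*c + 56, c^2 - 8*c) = c - 8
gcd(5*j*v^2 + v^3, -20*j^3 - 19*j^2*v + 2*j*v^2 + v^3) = 5*j + v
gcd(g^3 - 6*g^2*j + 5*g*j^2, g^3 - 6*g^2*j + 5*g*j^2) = g^3 - 6*g^2*j + 5*g*j^2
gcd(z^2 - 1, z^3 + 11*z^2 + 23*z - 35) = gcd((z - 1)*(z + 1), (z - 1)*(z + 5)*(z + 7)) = z - 1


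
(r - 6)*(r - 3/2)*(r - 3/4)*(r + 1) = r^4 - 29*r^3/4 + 51*r^2/8 + 63*r/8 - 27/4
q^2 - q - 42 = (q - 7)*(q + 6)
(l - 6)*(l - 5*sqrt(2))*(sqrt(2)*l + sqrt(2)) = sqrt(2)*l^3 - 10*l^2 - 5*sqrt(2)*l^2 - 6*sqrt(2)*l + 50*l + 60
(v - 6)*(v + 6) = v^2 - 36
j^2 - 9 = (j - 3)*(j + 3)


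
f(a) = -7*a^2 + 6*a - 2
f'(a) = 6 - 14*a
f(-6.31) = -318.57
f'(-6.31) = 94.34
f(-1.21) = -19.51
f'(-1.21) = 22.94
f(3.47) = -65.47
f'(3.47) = -42.58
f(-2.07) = -44.41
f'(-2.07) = 34.98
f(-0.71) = -9.79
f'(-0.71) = 15.94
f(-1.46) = -25.68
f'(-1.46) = 26.44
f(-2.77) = -72.33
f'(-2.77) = 44.78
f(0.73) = -1.35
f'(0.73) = -4.22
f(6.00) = -218.00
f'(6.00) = -78.00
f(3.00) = -47.00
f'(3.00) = -36.00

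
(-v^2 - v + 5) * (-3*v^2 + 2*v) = 3*v^4 + v^3 - 17*v^2 + 10*v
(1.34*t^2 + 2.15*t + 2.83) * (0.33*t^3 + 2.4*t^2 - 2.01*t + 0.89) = 0.4422*t^5 + 3.9255*t^4 + 3.4005*t^3 + 3.6631*t^2 - 3.7748*t + 2.5187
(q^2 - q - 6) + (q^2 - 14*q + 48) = 2*q^2 - 15*q + 42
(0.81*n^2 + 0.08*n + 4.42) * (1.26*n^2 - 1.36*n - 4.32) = 1.0206*n^4 - 1.0008*n^3 + 1.9612*n^2 - 6.3568*n - 19.0944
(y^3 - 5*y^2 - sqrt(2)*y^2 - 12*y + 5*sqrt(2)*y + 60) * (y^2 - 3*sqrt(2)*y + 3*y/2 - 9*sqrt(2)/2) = y^5 - 4*sqrt(2)*y^4 - 7*y^4/2 - 27*y^3/2 + 14*sqrt(2)*y^3 + 21*y^2 + 66*sqrt(2)*y^2 - 126*sqrt(2)*y + 45*y - 270*sqrt(2)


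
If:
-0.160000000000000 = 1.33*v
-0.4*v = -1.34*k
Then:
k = -0.04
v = -0.12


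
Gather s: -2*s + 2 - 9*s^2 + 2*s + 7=9 - 9*s^2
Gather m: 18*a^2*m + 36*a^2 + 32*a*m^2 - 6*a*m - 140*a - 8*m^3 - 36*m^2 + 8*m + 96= 36*a^2 - 140*a - 8*m^3 + m^2*(32*a - 36) + m*(18*a^2 - 6*a + 8) + 96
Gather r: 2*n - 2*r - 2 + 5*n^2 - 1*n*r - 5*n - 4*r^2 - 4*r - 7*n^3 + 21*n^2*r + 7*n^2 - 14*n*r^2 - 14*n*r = -7*n^3 + 12*n^2 - 3*n + r^2*(-14*n - 4) + r*(21*n^2 - 15*n - 6) - 2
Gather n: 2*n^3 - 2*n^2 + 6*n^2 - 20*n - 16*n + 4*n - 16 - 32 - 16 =2*n^3 + 4*n^2 - 32*n - 64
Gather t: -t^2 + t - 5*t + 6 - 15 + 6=-t^2 - 4*t - 3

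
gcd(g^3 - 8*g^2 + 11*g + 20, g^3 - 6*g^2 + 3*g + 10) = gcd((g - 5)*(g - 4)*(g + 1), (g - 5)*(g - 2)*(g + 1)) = g^2 - 4*g - 5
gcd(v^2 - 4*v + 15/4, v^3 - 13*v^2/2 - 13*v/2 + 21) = v - 3/2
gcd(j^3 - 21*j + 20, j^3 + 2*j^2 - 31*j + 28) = j^2 - 5*j + 4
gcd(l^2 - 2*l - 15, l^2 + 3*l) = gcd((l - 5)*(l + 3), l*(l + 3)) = l + 3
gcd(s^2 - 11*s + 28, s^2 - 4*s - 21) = s - 7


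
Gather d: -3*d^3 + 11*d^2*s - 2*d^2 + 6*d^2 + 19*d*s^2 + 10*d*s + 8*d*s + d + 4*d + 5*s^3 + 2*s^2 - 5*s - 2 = -3*d^3 + d^2*(11*s + 4) + d*(19*s^2 + 18*s + 5) + 5*s^3 + 2*s^2 - 5*s - 2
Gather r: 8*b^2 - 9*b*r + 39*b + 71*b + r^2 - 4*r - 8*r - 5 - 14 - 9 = 8*b^2 + 110*b + r^2 + r*(-9*b - 12) - 28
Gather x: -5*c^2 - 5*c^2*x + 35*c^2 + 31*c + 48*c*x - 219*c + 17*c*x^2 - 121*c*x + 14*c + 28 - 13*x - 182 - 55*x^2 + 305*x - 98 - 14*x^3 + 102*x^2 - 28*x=30*c^2 - 174*c - 14*x^3 + x^2*(17*c + 47) + x*(-5*c^2 - 73*c + 264) - 252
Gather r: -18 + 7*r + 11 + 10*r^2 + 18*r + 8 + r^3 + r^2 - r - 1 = r^3 + 11*r^2 + 24*r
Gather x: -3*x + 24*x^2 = 24*x^2 - 3*x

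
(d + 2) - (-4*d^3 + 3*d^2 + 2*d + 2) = 4*d^3 - 3*d^2 - d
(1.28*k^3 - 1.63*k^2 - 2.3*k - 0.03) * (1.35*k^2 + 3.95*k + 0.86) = 1.728*k^5 + 2.8555*k^4 - 8.4427*k^3 - 10.5273*k^2 - 2.0965*k - 0.0258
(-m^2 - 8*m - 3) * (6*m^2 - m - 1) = -6*m^4 - 47*m^3 - 9*m^2 + 11*m + 3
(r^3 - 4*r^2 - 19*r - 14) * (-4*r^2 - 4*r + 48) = -4*r^5 + 12*r^4 + 140*r^3 - 60*r^2 - 856*r - 672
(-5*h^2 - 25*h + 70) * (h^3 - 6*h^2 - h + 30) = -5*h^5 + 5*h^4 + 225*h^3 - 545*h^2 - 820*h + 2100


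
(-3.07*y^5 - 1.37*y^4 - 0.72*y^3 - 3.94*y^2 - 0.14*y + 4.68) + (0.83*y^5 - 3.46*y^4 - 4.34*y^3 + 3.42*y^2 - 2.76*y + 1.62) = -2.24*y^5 - 4.83*y^4 - 5.06*y^3 - 0.52*y^2 - 2.9*y + 6.3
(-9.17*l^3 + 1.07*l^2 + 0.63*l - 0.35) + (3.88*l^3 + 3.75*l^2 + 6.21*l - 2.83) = -5.29*l^3 + 4.82*l^2 + 6.84*l - 3.18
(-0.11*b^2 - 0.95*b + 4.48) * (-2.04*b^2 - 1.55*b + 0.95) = 0.2244*b^4 + 2.1085*b^3 - 7.7712*b^2 - 7.8465*b + 4.256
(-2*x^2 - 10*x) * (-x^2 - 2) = 2*x^4 + 10*x^3 + 4*x^2 + 20*x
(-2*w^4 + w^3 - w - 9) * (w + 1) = -2*w^5 - w^4 + w^3 - w^2 - 10*w - 9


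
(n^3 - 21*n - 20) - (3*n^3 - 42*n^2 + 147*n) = -2*n^3 + 42*n^2 - 168*n - 20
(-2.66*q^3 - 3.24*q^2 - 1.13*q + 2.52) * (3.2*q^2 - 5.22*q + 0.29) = -8.512*q^5 + 3.5172*q^4 + 12.5254*q^3 + 13.023*q^2 - 13.4821*q + 0.7308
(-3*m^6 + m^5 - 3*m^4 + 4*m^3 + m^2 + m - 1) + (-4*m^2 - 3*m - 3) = -3*m^6 + m^5 - 3*m^4 + 4*m^3 - 3*m^2 - 2*m - 4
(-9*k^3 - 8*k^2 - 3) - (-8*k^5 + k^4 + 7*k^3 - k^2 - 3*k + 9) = 8*k^5 - k^4 - 16*k^3 - 7*k^2 + 3*k - 12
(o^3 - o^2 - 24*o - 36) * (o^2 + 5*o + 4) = o^5 + 4*o^4 - 25*o^3 - 160*o^2 - 276*o - 144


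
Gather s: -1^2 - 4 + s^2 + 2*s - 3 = s^2 + 2*s - 8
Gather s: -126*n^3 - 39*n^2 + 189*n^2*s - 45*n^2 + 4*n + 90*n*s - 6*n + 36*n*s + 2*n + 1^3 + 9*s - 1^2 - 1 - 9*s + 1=-126*n^3 - 84*n^2 + s*(189*n^2 + 126*n)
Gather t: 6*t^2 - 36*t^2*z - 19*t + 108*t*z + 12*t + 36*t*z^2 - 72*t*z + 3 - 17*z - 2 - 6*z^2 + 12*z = t^2*(6 - 36*z) + t*(36*z^2 + 36*z - 7) - 6*z^2 - 5*z + 1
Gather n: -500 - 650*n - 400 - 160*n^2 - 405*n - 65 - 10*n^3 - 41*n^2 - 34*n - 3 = -10*n^3 - 201*n^2 - 1089*n - 968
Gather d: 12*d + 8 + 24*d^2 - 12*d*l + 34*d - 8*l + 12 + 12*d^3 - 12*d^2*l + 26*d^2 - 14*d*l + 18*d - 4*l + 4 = 12*d^3 + d^2*(50 - 12*l) + d*(64 - 26*l) - 12*l + 24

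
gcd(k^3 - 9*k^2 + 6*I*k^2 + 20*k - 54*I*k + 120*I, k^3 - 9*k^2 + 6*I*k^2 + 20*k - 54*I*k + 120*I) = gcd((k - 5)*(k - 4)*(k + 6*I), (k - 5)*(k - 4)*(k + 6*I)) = k^3 + k^2*(-9 + 6*I) + k*(20 - 54*I) + 120*I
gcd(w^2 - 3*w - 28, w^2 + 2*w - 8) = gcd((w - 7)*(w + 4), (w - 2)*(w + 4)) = w + 4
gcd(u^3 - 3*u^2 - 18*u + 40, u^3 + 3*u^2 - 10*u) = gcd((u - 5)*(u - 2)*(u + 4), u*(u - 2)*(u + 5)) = u - 2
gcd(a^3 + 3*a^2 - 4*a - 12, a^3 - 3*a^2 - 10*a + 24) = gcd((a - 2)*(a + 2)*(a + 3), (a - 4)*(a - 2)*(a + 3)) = a^2 + a - 6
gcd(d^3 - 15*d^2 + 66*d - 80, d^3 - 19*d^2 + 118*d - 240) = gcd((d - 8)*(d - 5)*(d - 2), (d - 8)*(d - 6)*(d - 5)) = d^2 - 13*d + 40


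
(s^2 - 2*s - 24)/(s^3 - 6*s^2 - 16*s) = (-s^2 + 2*s + 24)/(s*(-s^2 + 6*s + 16))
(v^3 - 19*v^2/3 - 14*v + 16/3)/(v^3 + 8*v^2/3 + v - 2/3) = (v - 8)/(v + 1)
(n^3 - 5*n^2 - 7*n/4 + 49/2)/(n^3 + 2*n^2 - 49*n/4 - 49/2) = (2*n - 7)/(2*n + 7)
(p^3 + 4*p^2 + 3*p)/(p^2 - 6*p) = (p^2 + 4*p + 3)/(p - 6)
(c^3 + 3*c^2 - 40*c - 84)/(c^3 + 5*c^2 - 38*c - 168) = (c + 2)/(c + 4)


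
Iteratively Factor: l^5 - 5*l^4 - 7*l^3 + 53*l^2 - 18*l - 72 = (l + 1)*(l^4 - 6*l^3 - l^2 + 54*l - 72) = (l - 3)*(l + 1)*(l^3 - 3*l^2 - 10*l + 24) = (l - 3)*(l + 1)*(l + 3)*(l^2 - 6*l + 8) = (l - 4)*(l - 3)*(l + 1)*(l + 3)*(l - 2)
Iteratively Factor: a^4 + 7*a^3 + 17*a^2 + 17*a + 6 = (a + 1)*(a^3 + 6*a^2 + 11*a + 6) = (a + 1)^2*(a^2 + 5*a + 6) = (a + 1)^2*(a + 2)*(a + 3)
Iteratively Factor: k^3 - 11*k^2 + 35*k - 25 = (k - 5)*(k^2 - 6*k + 5) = (k - 5)^2*(k - 1)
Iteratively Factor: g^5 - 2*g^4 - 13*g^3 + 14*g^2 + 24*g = (g - 2)*(g^4 - 13*g^2 - 12*g) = (g - 2)*(g + 1)*(g^3 - g^2 - 12*g) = (g - 4)*(g - 2)*(g + 1)*(g^2 + 3*g) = g*(g - 4)*(g - 2)*(g + 1)*(g + 3)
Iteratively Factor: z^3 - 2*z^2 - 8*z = (z + 2)*(z^2 - 4*z) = z*(z + 2)*(z - 4)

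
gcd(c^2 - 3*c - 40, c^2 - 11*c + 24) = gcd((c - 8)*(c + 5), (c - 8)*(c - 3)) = c - 8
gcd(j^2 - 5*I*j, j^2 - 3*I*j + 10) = j - 5*I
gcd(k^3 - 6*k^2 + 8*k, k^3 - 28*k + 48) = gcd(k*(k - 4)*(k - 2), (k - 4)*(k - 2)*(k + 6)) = k^2 - 6*k + 8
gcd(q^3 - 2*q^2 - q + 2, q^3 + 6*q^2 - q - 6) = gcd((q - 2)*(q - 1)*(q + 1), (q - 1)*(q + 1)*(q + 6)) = q^2 - 1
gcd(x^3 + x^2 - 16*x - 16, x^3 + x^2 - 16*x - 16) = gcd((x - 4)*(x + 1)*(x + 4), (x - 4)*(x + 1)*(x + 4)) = x^3 + x^2 - 16*x - 16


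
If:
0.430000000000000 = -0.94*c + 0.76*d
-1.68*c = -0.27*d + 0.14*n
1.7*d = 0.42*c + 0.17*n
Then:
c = -0.23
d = 0.28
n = 3.34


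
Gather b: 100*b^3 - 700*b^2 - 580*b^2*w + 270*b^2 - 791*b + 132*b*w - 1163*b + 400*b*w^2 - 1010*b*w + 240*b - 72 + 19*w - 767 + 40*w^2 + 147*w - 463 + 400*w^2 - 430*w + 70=100*b^3 + b^2*(-580*w - 430) + b*(400*w^2 - 878*w - 1714) + 440*w^2 - 264*w - 1232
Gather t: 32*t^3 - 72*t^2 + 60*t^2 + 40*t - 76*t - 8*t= 32*t^3 - 12*t^2 - 44*t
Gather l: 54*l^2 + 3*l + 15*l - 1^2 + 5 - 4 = 54*l^2 + 18*l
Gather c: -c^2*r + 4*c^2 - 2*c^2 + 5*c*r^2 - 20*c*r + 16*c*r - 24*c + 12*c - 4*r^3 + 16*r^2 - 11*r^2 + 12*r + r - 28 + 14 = c^2*(2 - r) + c*(5*r^2 - 4*r - 12) - 4*r^3 + 5*r^2 + 13*r - 14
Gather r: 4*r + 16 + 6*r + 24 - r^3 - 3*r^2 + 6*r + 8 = -r^3 - 3*r^2 + 16*r + 48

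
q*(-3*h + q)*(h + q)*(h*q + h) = -3*h^3*q^2 - 3*h^3*q - 2*h^2*q^3 - 2*h^2*q^2 + h*q^4 + h*q^3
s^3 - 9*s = s*(s - 3)*(s + 3)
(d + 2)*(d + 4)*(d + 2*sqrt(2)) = d^3 + 2*sqrt(2)*d^2 + 6*d^2 + 8*d + 12*sqrt(2)*d + 16*sqrt(2)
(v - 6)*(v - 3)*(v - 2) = v^3 - 11*v^2 + 36*v - 36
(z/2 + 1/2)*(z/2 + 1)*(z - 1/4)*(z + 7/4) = z^4/4 + 9*z^3/8 + 97*z^2/64 + 27*z/64 - 7/32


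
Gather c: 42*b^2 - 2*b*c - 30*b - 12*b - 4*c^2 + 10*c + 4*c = 42*b^2 - 42*b - 4*c^2 + c*(14 - 2*b)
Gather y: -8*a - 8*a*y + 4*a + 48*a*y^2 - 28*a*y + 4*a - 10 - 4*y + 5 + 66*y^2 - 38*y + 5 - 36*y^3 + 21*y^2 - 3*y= -36*y^3 + y^2*(48*a + 87) + y*(-36*a - 45)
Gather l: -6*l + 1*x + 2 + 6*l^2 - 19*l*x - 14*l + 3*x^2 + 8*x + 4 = 6*l^2 + l*(-19*x - 20) + 3*x^2 + 9*x + 6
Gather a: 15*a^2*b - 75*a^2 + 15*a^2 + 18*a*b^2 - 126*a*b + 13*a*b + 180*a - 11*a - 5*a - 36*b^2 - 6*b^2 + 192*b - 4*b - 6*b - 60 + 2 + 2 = a^2*(15*b - 60) + a*(18*b^2 - 113*b + 164) - 42*b^2 + 182*b - 56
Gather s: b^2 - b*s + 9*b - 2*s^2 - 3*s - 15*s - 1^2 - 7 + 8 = b^2 + 9*b - 2*s^2 + s*(-b - 18)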